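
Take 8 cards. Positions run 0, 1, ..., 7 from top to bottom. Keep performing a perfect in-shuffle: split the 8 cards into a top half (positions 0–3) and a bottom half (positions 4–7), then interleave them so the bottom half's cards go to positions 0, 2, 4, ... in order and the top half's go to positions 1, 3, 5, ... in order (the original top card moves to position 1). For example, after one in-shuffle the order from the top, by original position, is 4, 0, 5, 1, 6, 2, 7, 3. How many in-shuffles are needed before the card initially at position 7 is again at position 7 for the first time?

6

Follow position 7 under repeated in-shuffles:
7 → 6 → 4 → 0 → 1 → 3 → 7
It first returns after 6 in-shuffles.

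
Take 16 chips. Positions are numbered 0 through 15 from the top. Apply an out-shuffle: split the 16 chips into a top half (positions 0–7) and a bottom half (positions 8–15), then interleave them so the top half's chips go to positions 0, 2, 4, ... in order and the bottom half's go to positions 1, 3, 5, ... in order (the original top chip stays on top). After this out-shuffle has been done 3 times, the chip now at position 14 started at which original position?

Work backwards from position 14, undoing one out-shuffle at a time:
14 ← 7 ← 11 ← 13
So the chip now at position 14 started at position 13.

13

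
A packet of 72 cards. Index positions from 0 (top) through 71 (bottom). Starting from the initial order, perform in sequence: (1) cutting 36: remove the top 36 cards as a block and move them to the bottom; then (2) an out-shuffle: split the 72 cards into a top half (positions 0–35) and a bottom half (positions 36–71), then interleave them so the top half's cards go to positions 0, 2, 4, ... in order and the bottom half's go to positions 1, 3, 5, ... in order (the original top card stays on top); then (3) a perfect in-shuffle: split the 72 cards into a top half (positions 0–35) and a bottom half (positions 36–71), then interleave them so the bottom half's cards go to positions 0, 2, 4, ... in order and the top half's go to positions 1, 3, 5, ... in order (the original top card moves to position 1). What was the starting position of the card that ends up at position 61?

Undo the operations in reverse order, starting from position 61:
  undo op 3 (in-shuffle, from top half): 61 ← 30
  undo op 2 (out-shuffle, from top half): 30 ← 15
  undo op 1 (cut 36): 15 ← 51
So the card at position 61 came from original position 51.

51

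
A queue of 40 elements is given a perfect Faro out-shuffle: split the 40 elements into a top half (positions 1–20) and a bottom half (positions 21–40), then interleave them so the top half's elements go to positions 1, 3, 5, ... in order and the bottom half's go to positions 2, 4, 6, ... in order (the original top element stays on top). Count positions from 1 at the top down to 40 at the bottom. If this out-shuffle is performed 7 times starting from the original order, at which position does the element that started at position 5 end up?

6

Track the element's position through each out-shuffle:
5 → 9 → 17 → 33 → 26 → 12 → 23 → 6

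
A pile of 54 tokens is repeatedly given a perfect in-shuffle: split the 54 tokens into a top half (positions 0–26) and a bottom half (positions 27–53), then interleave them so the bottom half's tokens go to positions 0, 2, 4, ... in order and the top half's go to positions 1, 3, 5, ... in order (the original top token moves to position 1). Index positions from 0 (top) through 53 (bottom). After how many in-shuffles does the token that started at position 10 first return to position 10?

Follow position 10 under repeated in-shuffles:
10 → 21 → 43 → 32 → 10
It first returns after 4 in-shuffles.

4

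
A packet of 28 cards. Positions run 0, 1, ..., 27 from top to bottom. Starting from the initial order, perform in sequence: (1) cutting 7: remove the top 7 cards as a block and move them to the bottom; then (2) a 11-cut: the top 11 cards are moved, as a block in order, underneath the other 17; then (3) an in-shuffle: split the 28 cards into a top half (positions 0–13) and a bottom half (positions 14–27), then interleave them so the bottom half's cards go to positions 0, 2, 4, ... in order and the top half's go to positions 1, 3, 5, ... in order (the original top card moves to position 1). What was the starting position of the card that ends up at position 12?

10

Undo the operations in reverse order, starting from position 12:
  undo op 3 (in-shuffle, from bottom half): 12 ← 20
  undo op 2 (cut 11): 20 ← 3
  undo op 1 (cut 7): 3 ← 10
So the card at position 12 came from original position 10.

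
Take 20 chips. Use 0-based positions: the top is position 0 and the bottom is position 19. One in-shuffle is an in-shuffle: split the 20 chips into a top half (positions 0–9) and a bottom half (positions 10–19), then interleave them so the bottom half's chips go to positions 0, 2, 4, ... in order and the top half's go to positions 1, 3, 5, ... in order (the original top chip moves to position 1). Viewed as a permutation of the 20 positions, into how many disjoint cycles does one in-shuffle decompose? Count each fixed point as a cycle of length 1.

Trace each unvisited position around until it returns:
(0 1 3 7 15 10) (2 5 11) (4 9 19 18 16 12) (6 13) (8 17 14)
5 cycles in total.

5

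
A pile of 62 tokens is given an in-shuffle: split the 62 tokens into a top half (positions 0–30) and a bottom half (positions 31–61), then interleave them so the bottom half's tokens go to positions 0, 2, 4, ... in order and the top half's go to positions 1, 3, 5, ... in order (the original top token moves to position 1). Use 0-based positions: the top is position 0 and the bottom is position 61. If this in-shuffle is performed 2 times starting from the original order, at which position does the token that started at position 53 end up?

26

Track the token's position through each in-shuffle:
53 → 44 → 26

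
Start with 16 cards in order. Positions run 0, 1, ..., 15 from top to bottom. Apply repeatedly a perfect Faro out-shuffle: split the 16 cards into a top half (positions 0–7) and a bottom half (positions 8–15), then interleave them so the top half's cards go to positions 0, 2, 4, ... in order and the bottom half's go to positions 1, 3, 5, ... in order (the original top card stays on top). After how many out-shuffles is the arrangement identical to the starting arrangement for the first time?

The out-shuffle permutes the 16 positions with cycle lengths [1, 1, 2, 4, 4, 4].
Every card is home exactly when every cycle has completed a whole number of laps, i.e. after lcm(1, 2, 4) = 4 out-shuffles.

4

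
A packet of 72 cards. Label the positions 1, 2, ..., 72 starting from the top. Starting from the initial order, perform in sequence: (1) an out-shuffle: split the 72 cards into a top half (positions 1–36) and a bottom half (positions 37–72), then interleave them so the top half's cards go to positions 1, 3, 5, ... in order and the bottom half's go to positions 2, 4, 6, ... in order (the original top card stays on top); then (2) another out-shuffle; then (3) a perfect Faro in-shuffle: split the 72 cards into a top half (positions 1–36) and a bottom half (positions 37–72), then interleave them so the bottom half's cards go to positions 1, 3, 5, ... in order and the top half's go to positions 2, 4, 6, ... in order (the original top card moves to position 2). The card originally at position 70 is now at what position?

Track the card from position 70 forward through each operation:
  after op 1 (out-shuffle): 70 → 68
  after op 2 (out-shuffle): 68 → 64
  after op 3 (in-shuffle): 64 → 55

55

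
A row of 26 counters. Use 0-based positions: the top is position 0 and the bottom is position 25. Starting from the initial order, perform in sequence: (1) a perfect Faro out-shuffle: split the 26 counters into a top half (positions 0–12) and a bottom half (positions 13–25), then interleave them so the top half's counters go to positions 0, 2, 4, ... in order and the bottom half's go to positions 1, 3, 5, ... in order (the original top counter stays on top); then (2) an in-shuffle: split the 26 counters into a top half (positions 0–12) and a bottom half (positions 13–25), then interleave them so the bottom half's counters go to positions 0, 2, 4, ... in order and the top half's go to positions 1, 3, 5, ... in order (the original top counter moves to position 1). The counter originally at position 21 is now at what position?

Track the counter from position 21 forward through each operation:
  after op 1 (out-shuffle): 21 → 17
  after op 2 (in-shuffle): 17 → 8

8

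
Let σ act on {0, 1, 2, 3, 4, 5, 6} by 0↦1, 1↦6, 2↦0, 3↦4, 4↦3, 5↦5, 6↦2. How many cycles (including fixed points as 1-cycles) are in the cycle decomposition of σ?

Cycle decomposition: (0 1 6 2) (3 4) (5).
3 cycles.

3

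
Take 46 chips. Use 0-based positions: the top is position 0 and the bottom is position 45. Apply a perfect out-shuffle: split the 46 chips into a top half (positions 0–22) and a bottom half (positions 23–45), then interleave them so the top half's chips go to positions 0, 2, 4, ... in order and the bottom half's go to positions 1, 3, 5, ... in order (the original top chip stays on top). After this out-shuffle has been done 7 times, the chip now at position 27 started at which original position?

Work backwards from position 27, undoing one out-shuffle at a time:
27 ← 36 ← 18 ← 9 ← 27 ← 36 ← 18 ← 9
So the chip now at position 27 started at position 9.

9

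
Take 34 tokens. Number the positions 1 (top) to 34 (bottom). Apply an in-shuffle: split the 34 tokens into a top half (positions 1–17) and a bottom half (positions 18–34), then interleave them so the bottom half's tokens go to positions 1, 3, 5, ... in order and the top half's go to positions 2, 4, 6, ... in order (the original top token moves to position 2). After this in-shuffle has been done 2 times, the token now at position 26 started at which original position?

24

Work backwards from position 26, undoing one in-shuffle at a time:
26 ← 13 ← 24
So the token now at position 26 started at position 24.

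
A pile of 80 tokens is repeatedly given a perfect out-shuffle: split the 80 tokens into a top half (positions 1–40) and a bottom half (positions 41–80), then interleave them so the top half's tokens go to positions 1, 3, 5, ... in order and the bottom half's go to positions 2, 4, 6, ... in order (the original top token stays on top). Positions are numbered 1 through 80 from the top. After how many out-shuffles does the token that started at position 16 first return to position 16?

Follow position 16 under repeated out-shuffles:
16 → 31 → 61 → 42 → 4 → 7 → 13 → 25 → ... → 16 (length 39)
It first returns after 39 out-shuffles.

39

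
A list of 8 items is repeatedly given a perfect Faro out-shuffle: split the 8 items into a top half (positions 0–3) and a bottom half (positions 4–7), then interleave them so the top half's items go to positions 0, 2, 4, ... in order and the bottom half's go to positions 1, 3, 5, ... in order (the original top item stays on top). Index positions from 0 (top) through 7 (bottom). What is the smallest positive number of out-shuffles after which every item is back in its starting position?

3

The out-shuffle permutes the 8 positions with cycle lengths [1, 1, 3, 3].
Every item is home exactly when every cycle has completed a whole number of laps, i.e. after lcm(1, 3) = 3 out-shuffles.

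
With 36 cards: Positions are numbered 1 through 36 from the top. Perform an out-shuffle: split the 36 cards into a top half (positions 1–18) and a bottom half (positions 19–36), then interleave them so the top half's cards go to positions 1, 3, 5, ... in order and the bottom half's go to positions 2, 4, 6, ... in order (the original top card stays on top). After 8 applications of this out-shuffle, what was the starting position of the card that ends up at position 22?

22

Work backwards from position 22, undoing one out-shuffle at a time:
22 ← 29 ← 15 ← 8 ← 22 ← 29 ← 15 ← 8 ← 22
So the card now at position 22 started at position 22.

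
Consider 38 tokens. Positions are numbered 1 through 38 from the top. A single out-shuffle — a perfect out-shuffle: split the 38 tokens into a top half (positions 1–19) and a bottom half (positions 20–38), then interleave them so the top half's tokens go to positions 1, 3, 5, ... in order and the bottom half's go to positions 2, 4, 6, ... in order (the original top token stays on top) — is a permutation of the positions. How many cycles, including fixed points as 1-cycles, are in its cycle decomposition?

3

Trace each unvisited position around until it returns:
(1) (2 3 5 9 17 33 ... len 36) (38)
3 cycles in total.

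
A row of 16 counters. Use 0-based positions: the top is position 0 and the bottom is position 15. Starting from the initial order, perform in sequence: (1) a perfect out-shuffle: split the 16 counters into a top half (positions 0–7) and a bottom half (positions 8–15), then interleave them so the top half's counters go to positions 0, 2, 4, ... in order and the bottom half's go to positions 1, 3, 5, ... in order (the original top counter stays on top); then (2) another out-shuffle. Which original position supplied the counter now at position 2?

Undo the operations in reverse order, starting from position 2:
  undo op 2 (out-shuffle, from top half): 2 ← 1
  undo op 1 (out-shuffle, from bottom half): 1 ← 8
So the counter at position 2 came from original position 8.

8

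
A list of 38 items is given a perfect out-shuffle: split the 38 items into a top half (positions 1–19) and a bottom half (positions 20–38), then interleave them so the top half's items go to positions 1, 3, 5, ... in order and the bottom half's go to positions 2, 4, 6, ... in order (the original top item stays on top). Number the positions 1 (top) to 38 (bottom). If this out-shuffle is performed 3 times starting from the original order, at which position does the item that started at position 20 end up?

5

Track the item's position through each out-shuffle:
20 → 2 → 3 → 5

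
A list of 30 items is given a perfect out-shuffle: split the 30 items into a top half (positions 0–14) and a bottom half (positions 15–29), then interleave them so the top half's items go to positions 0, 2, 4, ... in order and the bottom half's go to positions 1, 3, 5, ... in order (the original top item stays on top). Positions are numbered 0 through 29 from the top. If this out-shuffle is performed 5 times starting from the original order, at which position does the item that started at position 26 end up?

20

Track the item's position through each out-shuffle:
26 → 23 → 17 → 5 → 10 → 20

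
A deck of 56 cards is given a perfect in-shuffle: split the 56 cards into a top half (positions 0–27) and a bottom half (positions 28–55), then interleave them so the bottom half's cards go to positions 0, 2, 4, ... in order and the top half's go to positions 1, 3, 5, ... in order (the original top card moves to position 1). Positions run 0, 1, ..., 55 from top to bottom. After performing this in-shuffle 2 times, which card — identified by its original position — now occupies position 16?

Work backwards from position 16, undoing one in-shuffle at a time:
16 ← 36 ← 46
So the card now at position 16 started at position 46.

46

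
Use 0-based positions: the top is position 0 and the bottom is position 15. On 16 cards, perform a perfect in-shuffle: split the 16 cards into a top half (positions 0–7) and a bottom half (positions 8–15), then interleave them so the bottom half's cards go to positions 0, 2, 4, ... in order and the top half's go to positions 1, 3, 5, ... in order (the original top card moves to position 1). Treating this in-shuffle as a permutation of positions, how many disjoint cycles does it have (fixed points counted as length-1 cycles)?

2

Trace each unvisited position around until it returns:
(0 1 3 7 15 14 12 8) (2 5 11 6 13 10 4 9)
2 cycles in total.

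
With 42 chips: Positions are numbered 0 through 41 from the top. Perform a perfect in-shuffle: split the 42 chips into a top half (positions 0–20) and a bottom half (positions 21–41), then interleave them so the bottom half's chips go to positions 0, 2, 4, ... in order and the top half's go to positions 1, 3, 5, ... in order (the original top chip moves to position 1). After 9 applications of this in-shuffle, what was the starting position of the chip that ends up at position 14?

6

Work backwards from position 14, undoing one in-shuffle at a time:
14 ← 28 ← 35 ← 17 ← 8 ← 25 ← 12 ← 27 ← 13 ← 6
So the chip now at position 14 started at position 6.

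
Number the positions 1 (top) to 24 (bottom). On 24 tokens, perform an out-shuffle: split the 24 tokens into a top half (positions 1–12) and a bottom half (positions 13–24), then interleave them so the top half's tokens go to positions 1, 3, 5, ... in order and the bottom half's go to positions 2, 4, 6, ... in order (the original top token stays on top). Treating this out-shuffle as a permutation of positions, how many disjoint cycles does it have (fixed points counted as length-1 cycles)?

Trace each unvisited position around until it returns:
(1) (2 3 5 9 17 10 ... len 11) (6 11 21 18 12 23 ... len 11) (24)
4 cycles in total.

4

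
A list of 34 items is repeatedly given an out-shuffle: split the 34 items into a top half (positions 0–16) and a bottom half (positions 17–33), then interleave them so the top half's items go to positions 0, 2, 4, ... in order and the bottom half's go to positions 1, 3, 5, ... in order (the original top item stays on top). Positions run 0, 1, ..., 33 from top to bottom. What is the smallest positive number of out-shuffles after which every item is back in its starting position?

10

The out-shuffle permutes the 34 positions with cycle lengths [1, 1, 2, 10, 10, 10].
Every item is home exactly when every cycle has completed a whole number of laps, i.e. after lcm(1, 2, 10) = 10 out-shuffles.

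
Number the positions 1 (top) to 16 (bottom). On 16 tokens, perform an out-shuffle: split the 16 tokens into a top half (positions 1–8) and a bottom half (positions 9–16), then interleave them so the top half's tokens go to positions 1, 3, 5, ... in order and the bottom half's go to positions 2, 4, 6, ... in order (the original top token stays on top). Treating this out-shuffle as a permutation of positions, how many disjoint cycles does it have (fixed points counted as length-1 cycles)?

Trace each unvisited position around until it returns:
(1) (2 3 5 9) (4 7 13 10) (6 11) (8 15 14 12) (16)
6 cycles in total.

6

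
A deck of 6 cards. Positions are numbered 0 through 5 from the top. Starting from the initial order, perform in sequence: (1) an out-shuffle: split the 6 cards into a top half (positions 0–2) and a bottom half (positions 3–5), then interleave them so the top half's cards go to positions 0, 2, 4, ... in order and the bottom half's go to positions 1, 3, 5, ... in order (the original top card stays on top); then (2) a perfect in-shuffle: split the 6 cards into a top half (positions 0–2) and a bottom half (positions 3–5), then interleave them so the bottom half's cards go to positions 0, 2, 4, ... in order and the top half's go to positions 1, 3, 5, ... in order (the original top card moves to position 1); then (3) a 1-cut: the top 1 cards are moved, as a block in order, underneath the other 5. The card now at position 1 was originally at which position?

2

Undo the operations in reverse order, starting from position 1:
  undo op 3 (cut 1): 1 ← 2
  undo op 2 (in-shuffle, from bottom half): 2 ← 4
  undo op 1 (out-shuffle, from top half): 4 ← 2
So the card at position 1 came from original position 2.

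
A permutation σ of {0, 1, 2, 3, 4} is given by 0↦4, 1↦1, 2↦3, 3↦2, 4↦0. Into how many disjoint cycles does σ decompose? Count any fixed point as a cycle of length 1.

Cycle decomposition: (0 4) (1) (2 3).
3 cycles.

3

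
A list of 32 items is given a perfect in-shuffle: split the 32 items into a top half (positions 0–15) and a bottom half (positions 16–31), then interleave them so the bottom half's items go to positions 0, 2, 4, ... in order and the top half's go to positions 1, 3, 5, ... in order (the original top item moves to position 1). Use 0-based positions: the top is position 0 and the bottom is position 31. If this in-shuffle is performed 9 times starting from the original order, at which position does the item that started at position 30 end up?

31

Track the item's position through each in-shuffle:
30 → 28 → 24 → 16 → 0 → 1 → 3 → 7 → 15 → 31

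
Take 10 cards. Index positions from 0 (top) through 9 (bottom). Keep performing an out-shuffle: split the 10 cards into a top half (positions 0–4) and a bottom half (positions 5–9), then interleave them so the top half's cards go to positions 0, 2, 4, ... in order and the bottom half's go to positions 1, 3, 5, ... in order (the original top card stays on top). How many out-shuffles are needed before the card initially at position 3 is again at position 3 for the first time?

Follow position 3 under repeated out-shuffles:
3 → 6 → 3
It first returns after 2 out-shuffles.

2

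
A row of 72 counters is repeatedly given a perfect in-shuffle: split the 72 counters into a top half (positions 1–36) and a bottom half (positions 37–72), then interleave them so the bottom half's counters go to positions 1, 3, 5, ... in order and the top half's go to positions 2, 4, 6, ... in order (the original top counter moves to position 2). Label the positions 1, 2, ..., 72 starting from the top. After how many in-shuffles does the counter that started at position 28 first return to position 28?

9

Follow position 28 under repeated in-shuffles:
28 → 56 → 39 → 5 → 10 → 20 → 40 → 7 → 14 → 28
It first returns after 9 in-shuffles.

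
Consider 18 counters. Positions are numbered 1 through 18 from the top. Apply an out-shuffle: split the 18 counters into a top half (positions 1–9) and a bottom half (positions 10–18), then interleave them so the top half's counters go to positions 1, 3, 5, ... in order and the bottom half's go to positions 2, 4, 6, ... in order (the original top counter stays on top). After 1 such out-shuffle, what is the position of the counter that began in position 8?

15

Track the counter's position through each out-shuffle:
8 → 15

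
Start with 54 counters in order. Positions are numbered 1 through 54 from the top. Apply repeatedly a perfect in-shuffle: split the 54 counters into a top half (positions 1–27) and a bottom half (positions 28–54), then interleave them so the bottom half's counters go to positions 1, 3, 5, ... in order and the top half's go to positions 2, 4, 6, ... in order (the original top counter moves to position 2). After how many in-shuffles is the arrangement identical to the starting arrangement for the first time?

The in-shuffle permutes the 54 positions with cycle lengths [4, 10, 20, 20].
Every counter is home exactly when every cycle has completed a whole number of laps, i.e. after lcm(4, 10, 20) = 20 in-shuffles.

20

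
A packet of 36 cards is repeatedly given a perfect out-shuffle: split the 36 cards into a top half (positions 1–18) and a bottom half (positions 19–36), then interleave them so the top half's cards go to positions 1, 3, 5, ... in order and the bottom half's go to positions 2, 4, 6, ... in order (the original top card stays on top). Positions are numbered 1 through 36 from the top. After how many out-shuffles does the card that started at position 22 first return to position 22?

Follow position 22 under repeated out-shuffles:
22 → 8 → 15 → 29 → 22
It first returns after 4 out-shuffles.

4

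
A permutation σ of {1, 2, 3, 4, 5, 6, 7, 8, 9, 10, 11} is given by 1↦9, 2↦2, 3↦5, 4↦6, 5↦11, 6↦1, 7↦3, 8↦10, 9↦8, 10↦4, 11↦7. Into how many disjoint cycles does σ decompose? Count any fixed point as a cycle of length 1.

3

Cycle decomposition: (1 9 8 10 4 6) (2) (3 5 11 7).
3 cycles.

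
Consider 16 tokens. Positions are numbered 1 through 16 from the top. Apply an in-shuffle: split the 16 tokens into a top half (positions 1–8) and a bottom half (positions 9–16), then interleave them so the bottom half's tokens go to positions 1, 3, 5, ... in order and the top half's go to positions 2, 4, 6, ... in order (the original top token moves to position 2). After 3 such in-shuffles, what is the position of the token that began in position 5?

6

Track the token's position through each in-shuffle:
5 → 10 → 3 → 6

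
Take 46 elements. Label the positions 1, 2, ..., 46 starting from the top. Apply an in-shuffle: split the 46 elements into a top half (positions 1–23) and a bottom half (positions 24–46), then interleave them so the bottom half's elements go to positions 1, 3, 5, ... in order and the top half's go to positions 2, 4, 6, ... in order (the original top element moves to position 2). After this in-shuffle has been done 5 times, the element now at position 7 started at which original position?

Work backwards from position 7, undoing one in-shuffle at a time:
7 ← 27 ← 37 ← 42 ← 21 ← 34
So the element now at position 7 started at position 34.

34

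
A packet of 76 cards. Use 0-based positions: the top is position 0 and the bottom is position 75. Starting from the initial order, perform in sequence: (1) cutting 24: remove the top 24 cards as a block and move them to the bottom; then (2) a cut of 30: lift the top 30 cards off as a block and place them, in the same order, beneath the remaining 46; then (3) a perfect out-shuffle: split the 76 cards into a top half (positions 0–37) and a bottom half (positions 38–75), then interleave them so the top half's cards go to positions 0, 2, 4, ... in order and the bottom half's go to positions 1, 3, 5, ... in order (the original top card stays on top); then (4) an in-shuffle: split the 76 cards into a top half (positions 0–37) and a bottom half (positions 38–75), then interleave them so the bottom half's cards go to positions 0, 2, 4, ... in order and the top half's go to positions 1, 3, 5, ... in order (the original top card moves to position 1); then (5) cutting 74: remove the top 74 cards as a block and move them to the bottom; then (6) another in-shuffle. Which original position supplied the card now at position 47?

Undo the operations in reverse order, starting from position 47:
  undo op 6 (in-shuffle, from top half): 47 ← 23
  undo op 5 (cut 74): 23 ← 21
  undo op 4 (in-shuffle, from top half): 21 ← 10
  undo op 3 (out-shuffle, from top half): 10 ← 5
  undo op 2 (cut 30): 5 ← 35
  undo op 1 (cut 24): 35 ← 59
So the card at position 47 came from original position 59.

59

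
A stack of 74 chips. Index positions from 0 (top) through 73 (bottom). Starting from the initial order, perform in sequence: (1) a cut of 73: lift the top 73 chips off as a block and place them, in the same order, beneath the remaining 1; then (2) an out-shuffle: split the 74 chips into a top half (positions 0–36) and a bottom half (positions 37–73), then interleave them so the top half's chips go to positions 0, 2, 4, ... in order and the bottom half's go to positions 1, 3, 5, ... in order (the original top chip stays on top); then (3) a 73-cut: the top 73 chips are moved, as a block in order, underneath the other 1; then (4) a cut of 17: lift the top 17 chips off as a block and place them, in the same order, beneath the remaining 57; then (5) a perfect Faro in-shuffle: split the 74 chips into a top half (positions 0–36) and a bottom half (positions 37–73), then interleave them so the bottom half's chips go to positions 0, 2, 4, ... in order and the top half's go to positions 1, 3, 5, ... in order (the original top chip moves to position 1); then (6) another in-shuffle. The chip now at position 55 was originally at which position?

50

Undo the operations in reverse order, starting from position 55:
  undo op 6 (in-shuffle, from top half): 55 ← 27
  undo op 5 (in-shuffle, from top half): 27 ← 13
  undo op 4 (cut 17): 13 ← 30
  undo op 3 (cut 73): 30 ← 29
  undo op 2 (out-shuffle, from bottom half): 29 ← 51
  undo op 1 (cut 73): 51 ← 50
So the chip at position 55 came from original position 50.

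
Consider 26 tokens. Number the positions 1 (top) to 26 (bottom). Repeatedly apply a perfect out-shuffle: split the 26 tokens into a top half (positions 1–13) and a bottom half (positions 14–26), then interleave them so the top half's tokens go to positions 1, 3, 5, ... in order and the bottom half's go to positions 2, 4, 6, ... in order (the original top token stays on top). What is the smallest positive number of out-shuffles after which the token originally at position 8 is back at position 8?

20

Follow position 8 under repeated out-shuffles:
8 → 15 → 4 → 7 → 13 → 25 → 24 → 22 → 18 → 10 → 19 → 12 → 23 → 20 → 14 → 2 → 3 → 5 → 9 → 17 → 8
It first returns after 20 out-shuffles.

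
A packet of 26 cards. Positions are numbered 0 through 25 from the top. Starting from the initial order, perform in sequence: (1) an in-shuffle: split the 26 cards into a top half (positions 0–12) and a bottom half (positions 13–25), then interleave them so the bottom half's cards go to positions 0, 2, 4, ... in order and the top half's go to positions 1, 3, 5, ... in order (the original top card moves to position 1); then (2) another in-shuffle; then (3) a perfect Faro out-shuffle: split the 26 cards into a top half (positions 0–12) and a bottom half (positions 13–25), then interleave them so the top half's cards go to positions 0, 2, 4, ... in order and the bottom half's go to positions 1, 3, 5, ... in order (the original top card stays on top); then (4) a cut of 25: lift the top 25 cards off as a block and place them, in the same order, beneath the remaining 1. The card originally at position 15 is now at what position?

19

Track the card from position 15 forward through each operation:
  after op 1 (in-shuffle): 15 → 4
  after op 2 (in-shuffle): 4 → 9
  after op 3 (out-shuffle): 9 → 18
  after op 4 (cut 25): 18 → 19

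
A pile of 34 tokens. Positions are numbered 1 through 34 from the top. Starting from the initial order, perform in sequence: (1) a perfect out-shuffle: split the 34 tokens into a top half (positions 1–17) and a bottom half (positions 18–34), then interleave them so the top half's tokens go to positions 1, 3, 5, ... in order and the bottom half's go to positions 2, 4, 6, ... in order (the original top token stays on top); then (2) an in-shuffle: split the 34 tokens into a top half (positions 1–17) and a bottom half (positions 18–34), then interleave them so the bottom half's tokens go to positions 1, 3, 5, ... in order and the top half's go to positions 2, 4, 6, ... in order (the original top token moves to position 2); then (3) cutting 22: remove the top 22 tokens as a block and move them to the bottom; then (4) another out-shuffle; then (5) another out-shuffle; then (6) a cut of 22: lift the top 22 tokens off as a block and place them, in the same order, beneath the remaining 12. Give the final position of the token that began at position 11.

19

Track the token from position 11 forward through each operation:
  after op 1 (out-shuffle): 11 → 21
  after op 2 (in-shuffle): 21 → 7
  after op 3 (cut 22): 7 → 19
  after op 4 (out-shuffle): 19 → 4
  after op 5 (out-shuffle): 4 → 7
  after op 6 (cut 22): 7 → 19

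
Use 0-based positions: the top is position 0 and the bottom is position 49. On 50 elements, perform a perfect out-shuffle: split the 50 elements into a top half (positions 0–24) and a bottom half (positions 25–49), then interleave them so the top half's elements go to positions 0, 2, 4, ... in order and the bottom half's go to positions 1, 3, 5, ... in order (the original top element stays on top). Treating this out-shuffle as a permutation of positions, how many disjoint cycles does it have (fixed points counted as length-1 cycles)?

6

Trace each unvisited position around until it returns:
(0) (1 2 4 8 16 32 ... len 21) (3 6 12 24 48 47 ... len 21) (7 14 28) (21 42 35) (49)
6 cycles in total.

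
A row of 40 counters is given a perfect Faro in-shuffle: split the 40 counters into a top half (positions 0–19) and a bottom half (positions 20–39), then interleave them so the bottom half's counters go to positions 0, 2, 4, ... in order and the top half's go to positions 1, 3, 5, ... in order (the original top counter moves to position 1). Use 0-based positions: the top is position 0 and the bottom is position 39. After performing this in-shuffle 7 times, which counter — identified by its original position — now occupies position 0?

32

Work backwards from position 0, undoing one in-shuffle at a time:
0 ← 20 ← 30 ← 35 ← 17 ← 8 ← 24 ← 32
So the counter now at position 0 started at position 32.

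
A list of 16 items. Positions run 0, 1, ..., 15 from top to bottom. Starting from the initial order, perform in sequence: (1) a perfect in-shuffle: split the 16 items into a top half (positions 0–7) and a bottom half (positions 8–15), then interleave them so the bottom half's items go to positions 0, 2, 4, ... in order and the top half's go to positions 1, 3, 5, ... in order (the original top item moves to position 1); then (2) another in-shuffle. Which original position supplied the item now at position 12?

15

Undo the operations in reverse order, starting from position 12:
  undo op 2 (in-shuffle, from bottom half): 12 ← 14
  undo op 1 (in-shuffle, from bottom half): 14 ← 15
So the item at position 12 came from original position 15.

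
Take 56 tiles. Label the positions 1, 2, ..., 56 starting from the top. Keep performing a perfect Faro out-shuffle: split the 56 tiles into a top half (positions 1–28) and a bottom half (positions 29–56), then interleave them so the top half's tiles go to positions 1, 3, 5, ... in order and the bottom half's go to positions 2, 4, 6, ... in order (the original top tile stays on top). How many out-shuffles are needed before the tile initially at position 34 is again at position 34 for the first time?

Follow position 34 under repeated out-shuffles:
34 → 12 → 23 → 45 → 34
It first returns after 4 out-shuffles.

4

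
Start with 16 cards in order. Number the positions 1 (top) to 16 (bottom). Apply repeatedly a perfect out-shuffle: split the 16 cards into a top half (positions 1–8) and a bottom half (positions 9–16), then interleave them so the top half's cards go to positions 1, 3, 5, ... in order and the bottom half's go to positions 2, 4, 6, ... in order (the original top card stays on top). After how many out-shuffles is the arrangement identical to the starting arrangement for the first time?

4

The out-shuffle permutes the 16 positions with cycle lengths [1, 1, 2, 4, 4, 4].
Every card is home exactly when every cycle has completed a whole number of laps, i.e. after lcm(1, 2, 4) = 4 out-shuffles.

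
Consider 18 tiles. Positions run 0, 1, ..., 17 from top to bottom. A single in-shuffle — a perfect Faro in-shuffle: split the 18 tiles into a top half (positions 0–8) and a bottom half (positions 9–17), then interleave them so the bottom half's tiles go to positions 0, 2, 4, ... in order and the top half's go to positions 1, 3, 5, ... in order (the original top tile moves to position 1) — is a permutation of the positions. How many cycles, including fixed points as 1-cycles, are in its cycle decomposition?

Trace each unvisited position around until it returns:
(0 1 3 7 15 12 ... len 18)
1 cycle in total.

1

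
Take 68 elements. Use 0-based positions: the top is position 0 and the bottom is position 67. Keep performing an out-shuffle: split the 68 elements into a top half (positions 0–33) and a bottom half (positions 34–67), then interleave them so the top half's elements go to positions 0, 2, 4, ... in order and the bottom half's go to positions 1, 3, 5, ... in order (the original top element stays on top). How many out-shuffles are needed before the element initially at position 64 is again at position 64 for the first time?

66

Follow position 64 under repeated out-shuffles:
64 → 61 → 55 → 43 → 19 → 38 → 9 → 18 → ... → 64 (length 66)
It first returns after 66 out-shuffles.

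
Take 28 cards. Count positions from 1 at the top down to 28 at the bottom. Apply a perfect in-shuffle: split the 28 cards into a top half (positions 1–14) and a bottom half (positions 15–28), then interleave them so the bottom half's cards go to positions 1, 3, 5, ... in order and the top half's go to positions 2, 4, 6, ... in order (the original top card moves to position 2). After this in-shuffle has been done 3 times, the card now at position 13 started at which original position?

27

Work backwards from position 13, undoing one in-shuffle at a time:
13 ← 21 ← 25 ← 27
So the card now at position 13 started at position 27.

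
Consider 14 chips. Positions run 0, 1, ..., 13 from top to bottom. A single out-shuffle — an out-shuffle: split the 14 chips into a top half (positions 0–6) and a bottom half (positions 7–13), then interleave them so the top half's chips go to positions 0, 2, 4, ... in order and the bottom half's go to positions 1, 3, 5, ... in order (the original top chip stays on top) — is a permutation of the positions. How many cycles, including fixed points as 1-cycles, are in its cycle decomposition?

3

Trace each unvisited position around until it returns:
(0) (1 2 4 8 3 6 ... len 12) (13)
3 cycles in total.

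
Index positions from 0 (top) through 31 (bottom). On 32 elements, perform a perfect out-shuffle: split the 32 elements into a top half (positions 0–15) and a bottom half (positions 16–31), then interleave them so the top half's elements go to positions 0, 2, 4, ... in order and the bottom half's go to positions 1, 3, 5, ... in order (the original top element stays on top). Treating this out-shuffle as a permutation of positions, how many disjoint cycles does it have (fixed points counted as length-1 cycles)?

Trace each unvisited position around until it returns:
(0) (1 2 4 8 16) (3 6 12 24 17) (5 10 20 9 18) (7 14 28 25 19) (11 22 13 26 21) (15 30 29 27 23) (31)
8 cycles in total.

8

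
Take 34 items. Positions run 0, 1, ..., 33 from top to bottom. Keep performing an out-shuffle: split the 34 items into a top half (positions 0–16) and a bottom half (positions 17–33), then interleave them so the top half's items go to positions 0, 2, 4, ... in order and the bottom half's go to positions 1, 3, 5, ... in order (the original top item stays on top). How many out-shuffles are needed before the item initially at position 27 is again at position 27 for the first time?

10

Follow position 27 under repeated out-shuffles:
27 → 21 → 9 → 18 → 3 → 6 → 12 → 24 → 15 → 30 → 27
It first returns after 10 out-shuffles.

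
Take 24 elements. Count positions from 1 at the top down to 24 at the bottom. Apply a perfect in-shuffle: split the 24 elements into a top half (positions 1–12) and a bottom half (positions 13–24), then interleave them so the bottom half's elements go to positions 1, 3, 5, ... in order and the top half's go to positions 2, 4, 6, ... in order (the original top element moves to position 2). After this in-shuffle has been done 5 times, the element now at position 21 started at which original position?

3

Work backwards from position 21, undoing one in-shuffle at a time:
21 ← 23 ← 24 ← 12 ← 6 ← 3
So the element now at position 21 started at position 3.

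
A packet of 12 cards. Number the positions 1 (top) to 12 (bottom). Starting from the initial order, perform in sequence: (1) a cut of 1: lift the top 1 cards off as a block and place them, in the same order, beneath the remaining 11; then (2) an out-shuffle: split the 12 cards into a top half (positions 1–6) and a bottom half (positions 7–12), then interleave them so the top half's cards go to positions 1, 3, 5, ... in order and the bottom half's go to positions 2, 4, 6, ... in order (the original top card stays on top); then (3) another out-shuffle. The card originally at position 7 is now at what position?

Track the card from position 7 forward through each operation:
  after op 1 (cut 1): 7 → 6
  after op 2 (out-shuffle): 6 → 11
  after op 3 (out-shuffle): 11 → 10

10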